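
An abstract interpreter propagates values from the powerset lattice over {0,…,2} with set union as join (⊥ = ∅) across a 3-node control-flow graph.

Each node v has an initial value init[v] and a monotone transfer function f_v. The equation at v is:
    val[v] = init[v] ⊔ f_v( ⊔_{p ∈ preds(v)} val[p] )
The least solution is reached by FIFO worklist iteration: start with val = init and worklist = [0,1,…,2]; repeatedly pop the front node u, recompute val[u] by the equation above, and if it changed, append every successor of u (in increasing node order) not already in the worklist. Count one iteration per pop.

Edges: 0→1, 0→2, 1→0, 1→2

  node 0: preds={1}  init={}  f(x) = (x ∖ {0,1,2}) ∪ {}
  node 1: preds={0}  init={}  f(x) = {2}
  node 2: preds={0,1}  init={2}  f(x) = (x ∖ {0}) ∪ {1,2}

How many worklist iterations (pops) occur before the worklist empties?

4

Iteration log — 4 steps:
  step 1. node 0  ⊔preds={}  new={}  stable
  step 2. node 1  ⊔preds={}  new={2}  old={}  +wl: 0
  step 3. node 2  ⊔preds={2}  new={1,2}  old={2}  +wl: 
  step 4. node 0  ⊔preds={2}  new={}  stable

Least fixpoint reached:
  node 0: {}
  node 1: {2}
  node 2: {1,2}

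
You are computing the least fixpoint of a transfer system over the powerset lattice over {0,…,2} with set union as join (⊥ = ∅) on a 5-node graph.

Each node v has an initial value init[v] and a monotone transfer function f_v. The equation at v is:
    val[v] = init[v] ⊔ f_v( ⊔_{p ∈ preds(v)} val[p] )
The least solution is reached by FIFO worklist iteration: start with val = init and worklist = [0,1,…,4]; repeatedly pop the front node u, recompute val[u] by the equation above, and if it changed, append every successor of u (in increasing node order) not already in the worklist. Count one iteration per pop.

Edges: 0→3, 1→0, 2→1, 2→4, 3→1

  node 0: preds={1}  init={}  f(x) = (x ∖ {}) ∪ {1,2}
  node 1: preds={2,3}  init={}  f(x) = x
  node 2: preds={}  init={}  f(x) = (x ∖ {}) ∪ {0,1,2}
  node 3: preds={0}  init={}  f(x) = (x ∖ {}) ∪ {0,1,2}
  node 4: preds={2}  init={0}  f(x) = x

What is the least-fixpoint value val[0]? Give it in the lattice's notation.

{0,1,2}

Iteration log — 8 steps:
  step 1. node 0  ⊔preds={}  new={1,2}  old={}  +wl: 
  step 2. node 1  ⊔preds={}  new={}  stable
  step 3. node 2  ⊔preds={}  new={0,1,2}  old={}  +wl: 1
  step 4. node 3  ⊔preds={1,2}  new={0,1,2}  old={}  +wl: 
  step 5. node 4  ⊔preds={0,1,2}  new={0,1,2}  old={0}  +wl: 
  step 6. node 1  ⊔preds={0,1,2}  new={0,1,2}  old={}  +wl: 0
  step 7. node 0  ⊔preds={0,1,2}  new={0,1,2}  old={1,2}  +wl: 3
  step 8. node 3  ⊔preds={0,1,2}  new={0,1,2}  stable

Least fixpoint reached:
  node 0: {0,1,2}
  node 1: {0,1,2}
  node 2: {0,1,2}
  node 3: {0,1,2}
  node 4: {0,1,2}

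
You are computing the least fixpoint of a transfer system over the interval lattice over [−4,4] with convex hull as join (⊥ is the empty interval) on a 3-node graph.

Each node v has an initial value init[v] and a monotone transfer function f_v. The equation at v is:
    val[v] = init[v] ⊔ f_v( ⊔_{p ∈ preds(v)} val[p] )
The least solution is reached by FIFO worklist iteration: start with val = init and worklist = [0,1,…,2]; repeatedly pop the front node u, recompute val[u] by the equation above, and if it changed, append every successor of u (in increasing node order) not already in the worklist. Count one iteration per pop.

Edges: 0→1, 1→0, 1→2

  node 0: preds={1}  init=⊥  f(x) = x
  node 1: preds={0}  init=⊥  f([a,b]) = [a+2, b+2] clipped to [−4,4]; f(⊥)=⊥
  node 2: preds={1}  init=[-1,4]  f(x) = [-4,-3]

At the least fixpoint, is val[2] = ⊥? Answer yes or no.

no

Worklist (3 pops):
  #1 pop 0: in=⊥ → ⊥ (no change)
  #2 pop 1: in=⊥ → ⊥ (no change)
  #3 pop 2: in=⊥ → [-4,4] (was [-1,4]); enqueue []

Fixpoint:
  val[0] = ⊥
  val[1] = ⊥
  val[2] = [-4,4]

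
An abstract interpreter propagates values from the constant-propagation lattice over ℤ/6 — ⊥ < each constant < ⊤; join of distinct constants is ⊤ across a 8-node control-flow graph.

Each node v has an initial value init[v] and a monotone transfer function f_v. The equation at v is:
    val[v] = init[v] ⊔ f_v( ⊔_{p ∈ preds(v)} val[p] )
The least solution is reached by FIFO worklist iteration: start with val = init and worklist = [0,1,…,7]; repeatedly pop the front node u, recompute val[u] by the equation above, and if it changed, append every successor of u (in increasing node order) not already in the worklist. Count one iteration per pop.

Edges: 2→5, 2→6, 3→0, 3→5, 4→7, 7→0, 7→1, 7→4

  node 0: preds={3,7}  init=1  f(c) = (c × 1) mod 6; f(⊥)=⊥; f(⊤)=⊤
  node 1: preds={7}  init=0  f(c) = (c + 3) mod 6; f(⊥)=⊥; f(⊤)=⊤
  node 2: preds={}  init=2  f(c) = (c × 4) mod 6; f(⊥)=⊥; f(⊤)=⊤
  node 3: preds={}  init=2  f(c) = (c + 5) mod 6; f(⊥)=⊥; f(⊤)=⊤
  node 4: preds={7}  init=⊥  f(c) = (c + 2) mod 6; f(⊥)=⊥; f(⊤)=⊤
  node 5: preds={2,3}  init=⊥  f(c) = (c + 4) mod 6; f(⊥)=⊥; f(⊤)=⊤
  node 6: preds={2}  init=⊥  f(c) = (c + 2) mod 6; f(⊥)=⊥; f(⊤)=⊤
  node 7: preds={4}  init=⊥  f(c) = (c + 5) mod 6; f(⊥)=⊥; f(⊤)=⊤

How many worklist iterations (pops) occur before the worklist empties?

Worklist (8 pops):
  #1 pop 0: in=2 → ⊤ (was 1); enqueue []
  #2 pop 1: in=⊥ → 0 (no change)
  #3 pop 2: in=⊥ → 2 (no change)
  #4 pop 3: in=⊥ → 2 (no change)
  #5 pop 4: in=⊥ → ⊥ (no change)
  #6 pop 5: in=2 → 0 (was ⊥); enqueue []
  #7 pop 6: in=2 → 4 (was ⊥); enqueue []
  #8 pop 7: in=⊥ → ⊥ (no change)

Fixpoint:
  val[0] = ⊤
  val[1] = 0
  val[2] = 2
  val[3] = 2
  val[4] = ⊥
  val[5] = 0
  val[6] = 4
  val[7] = ⊥

8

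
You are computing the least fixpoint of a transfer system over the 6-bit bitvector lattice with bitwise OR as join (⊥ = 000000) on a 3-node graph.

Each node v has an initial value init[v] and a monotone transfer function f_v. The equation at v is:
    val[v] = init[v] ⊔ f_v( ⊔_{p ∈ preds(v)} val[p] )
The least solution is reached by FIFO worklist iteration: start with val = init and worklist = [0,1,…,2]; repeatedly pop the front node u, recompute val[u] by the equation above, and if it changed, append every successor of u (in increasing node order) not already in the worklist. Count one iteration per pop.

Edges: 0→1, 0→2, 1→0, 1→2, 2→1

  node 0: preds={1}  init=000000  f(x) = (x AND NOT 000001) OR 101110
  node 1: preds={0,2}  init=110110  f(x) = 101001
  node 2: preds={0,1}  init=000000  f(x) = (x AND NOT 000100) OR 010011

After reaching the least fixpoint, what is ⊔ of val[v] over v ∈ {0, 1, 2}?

Trace (5 dequeues):
  [1] u=0 | in 110110 | out 111110 | prev 000000 | push {}
  [2] u=1 | in 111110 | out 111111 | prev 110110 | push {0}
  [3] u=2 | in 111111 | out 111011 | prev 000000 | push {1}
  [4] u=0 | in 111111 | out 111110 | ==
  [5] u=1 | in 111111 | out 111111 | ==

Converged values:
  [0] 111110
  [1] 111111
  [2] 111011

111111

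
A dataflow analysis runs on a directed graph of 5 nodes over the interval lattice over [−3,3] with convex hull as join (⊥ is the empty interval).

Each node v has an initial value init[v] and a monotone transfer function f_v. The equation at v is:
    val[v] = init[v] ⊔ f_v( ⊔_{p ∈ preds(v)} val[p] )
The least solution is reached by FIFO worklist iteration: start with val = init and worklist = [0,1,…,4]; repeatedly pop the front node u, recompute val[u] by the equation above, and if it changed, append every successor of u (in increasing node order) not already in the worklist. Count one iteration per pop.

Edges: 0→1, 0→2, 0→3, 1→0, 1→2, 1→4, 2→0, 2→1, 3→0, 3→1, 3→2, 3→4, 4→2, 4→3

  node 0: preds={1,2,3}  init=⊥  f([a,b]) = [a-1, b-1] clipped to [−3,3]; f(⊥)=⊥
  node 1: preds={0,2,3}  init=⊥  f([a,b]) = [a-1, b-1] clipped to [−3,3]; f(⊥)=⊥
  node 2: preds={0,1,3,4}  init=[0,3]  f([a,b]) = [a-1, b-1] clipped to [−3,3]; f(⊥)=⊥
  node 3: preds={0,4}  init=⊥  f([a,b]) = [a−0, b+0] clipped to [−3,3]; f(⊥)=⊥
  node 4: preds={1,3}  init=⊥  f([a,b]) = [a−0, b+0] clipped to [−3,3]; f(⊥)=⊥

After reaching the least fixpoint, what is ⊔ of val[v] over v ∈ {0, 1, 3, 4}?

Worklist (14 pops):
  #1 pop 0: in=[0,3] → [-1,2] (was ⊥); enqueue []
  #2 pop 1: in=[-1,3] → [-2,2] (was ⊥); enqueue [0]
  #3 pop 2: in=[-2,2] → [-3,3] (was [0,3]); enqueue [1]
  #4 pop 3: in=[-1,2] → [-1,2] (was ⊥); enqueue [2]
  #5 pop 4: in=[-2,2] → [-2,2] (was ⊥); enqueue [3]
  #6 pop 0: in=[-3,3] → [-3,2] (was [-1,2]); enqueue []
  #7 pop 1: in=[-3,3] → [-3,2] (was [-2,2]); enqueue [0,4]
  #8 pop 2: in=[-3,2] → [-3,3] (no change)
  #9 pop 3: in=[-3,2] → [-3,2] (was [-1,2]); enqueue [1,2]
  #10 pop 0: in=[-3,3] → [-3,2] (no change)
  #11 pop 4: in=[-3,2] → [-3,2] (was [-2,2]); enqueue [3]
  #12 pop 1: in=[-3,3] → [-3,2] (no change)
  #13 pop 2: in=[-3,2] → [-3,3] (no change)
  #14 pop 3: in=[-3,2] → [-3,2] (no change)

Fixpoint:
  val[0] = [-3,2]
  val[1] = [-3,2]
  val[2] = [-3,3]
  val[3] = [-3,2]
  val[4] = [-3,2]

[-3,2]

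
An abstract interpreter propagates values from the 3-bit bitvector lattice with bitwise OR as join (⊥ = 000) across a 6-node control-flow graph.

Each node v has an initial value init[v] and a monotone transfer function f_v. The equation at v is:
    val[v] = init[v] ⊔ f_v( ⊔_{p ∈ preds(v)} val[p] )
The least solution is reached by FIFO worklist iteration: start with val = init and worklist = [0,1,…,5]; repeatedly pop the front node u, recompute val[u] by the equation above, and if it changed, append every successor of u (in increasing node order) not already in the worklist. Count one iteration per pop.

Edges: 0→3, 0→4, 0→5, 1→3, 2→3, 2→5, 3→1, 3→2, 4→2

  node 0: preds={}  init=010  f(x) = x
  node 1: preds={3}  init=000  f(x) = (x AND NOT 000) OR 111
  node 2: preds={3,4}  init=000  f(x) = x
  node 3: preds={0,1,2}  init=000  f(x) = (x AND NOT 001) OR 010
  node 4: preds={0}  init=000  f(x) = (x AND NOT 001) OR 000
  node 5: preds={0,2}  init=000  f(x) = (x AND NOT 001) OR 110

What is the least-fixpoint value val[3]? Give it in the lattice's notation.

Trace (10 dequeues):
  [1] u=0 | in 000 | out 010 | ==
  [2] u=1 | in 000 | out 111 | prev 000 | push {}
  [3] u=2 | in 000 | out 000 | ==
  [4] u=3 | in 111 | out 110 | prev 000 | push {1,2}
  [5] u=4 | in 010 | out 010 | prev 000 | push {}
  [6] u=5 | in 010 | out 110 | prev 000 | push {}
  [7] u=1 | in 110 | out 111 | ==
  [8] u=2 | in 110 | out 110 | prev 000 | push {3,5}
  [9] u=3 | in 111 | out 110 | ==
  [10] u=5 | in 110 | out 110 | ==

Converged values:
  [0] 010
  [1] 111
  [2] 110
  [3] 110
  [4] 010
  [5] 110

110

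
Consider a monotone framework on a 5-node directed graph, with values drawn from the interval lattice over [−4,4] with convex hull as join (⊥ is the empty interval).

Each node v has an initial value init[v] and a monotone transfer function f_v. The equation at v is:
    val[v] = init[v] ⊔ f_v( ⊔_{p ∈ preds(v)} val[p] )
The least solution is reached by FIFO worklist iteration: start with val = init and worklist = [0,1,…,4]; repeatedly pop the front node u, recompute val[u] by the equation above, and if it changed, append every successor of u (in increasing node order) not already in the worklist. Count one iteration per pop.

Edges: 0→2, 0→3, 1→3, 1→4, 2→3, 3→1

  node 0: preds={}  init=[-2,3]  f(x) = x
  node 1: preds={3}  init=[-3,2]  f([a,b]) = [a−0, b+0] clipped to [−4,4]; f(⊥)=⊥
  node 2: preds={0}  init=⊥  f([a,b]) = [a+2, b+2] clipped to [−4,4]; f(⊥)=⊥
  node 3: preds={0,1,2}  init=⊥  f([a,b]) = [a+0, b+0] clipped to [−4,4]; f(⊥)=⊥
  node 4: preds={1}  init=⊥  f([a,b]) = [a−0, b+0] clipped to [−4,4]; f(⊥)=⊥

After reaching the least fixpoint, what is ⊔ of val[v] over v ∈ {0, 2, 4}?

Iteration log — 8 steps:
  step 1. node 0  ⊔preds=⊥  new=[-2,3]  stable
  step 2. node 1  ⊔preds=⊥  new=[-3,2]  stable
  step 3. node 2  ⊔preds=[-2,3]  new=[0,4]  old=⊥  +wl: 
  step 4. node 3  ⊔preds=[-3,4]  new=[-3,4]  old=⊥  +wl: 1
  step 5. node 4  ⊔preds=[-3,2]  new=[-3,2]  old=⊥  +wl: 
  step 6. node 1  ⊔preds=[-3,4]  new=[-3,4]  old=[-3,2]  +wl: 3,4
  step 7. node 3  ⊔preds=[-3,4]  new=[-3,4]  stable
  step 8. node 4  ⊔preds=[-3,4]  new=[-3,4]  old=[-3,2]  +wl: 

Least fixpoint reached:
  node 0: [-2,3]
  node 1: [-3,4]
  node 2: [0,4]
  node 3: [-3,4]
  node 4: [-3,4]

[-3,4]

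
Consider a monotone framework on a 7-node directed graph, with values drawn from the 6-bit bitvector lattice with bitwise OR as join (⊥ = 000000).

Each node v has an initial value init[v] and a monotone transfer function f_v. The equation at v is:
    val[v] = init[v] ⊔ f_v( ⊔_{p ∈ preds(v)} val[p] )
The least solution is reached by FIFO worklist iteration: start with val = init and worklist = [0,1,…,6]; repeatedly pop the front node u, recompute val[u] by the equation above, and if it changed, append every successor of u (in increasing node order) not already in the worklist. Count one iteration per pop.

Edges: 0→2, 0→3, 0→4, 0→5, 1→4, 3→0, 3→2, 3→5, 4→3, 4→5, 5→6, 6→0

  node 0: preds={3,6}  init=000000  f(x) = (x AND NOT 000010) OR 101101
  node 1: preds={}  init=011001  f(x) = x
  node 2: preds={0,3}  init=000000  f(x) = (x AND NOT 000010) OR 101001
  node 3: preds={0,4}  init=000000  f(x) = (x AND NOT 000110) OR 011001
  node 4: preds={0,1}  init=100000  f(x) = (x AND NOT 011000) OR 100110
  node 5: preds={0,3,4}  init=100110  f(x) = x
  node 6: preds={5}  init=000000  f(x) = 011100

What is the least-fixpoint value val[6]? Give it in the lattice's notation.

011100

Iteration log — 12 steps:
  step 1. node 0  ⊔preds=000000  new=101101  old=000000  +wl: 
  step 2. node 1  ⊔preds=000000  new=011001  stable
  step 3. node 2  ⊔preds=101101  new=101101  old=000000  +wl: 
  step 4. node 3  ⊔preds=101101  new=111001  old=000000  +wl: 0,2
  step 5. node 4  ⊔preds=111101  new=100111  old=100000  +wl: 3
  step 6. node 5  ⊔preds=111111  new=111111  old=100110  +wl: 
  step 7. node 6  ⊔preds=111111  new=011100  old=000000  +wl: 
  step 8. node 0  ⊔preds=111101  new=111101  old=101101  +wl: 4,5
  step 9. node 2  ⊔preds=111101  new=111101  old=101101  +wl: 
  step 10. node 3  ⊔preds=111111  new=111001  stable
  step 11. node 4  ⊔preds=111101  new=100111  stable
  step 12. node 5  ⊔preds=111111  new=111111  stable

Least fixpoint reached:
  node 0: 111101
  node 1: 011001
  node 2: 111101
  node 3: 111001
  node 4: 100111
  node 5: 111111
  node 6: 011100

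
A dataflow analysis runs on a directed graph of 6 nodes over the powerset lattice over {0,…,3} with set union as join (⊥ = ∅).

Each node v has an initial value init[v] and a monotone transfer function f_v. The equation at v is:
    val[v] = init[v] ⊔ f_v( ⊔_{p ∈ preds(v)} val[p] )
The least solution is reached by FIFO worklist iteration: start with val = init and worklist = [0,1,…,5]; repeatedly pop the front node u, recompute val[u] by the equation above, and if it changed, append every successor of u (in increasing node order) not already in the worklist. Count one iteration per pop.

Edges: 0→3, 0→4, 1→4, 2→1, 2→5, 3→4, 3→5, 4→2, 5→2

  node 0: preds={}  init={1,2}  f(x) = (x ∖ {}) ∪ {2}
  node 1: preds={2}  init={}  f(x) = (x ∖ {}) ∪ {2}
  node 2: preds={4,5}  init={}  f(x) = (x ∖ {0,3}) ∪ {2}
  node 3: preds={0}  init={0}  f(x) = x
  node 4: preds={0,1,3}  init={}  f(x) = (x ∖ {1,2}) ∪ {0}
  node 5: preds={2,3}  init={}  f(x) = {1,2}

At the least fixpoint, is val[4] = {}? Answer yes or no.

no

Trace (11 dequeues):
  [1] u=0 | in {} | out {1,2} | ==
  [2] u=1 | in {} | out {2} | prev {} | push {}
  [3] u=2 | in {} | out {2} | prev {} | push {1}
  [4] u=3 | in {1,2} | out {0,1,2} | prev {0} | push {}
  [5] u=4 | in {0,1,2} | out {0} | prev {} | push {2}
  [6] u=5 | in {0,1,2} | out {1,2} | prev {} | push {}
  [7] u=1 | in {2} | out {2} | ==
  [8] u=2 | in {0,1,2} | out {1,2} | prev {2} | push {1,5}
  [9] u=1 | in {1,2} | out {1,2} | prev {2} | push {4}
  [10] u=5 | in {0,1,2} | out {1,2} | ==
  [11] u=4 | in {0,1,2} | out {0} | ==

Converged values:
  [0] {1,2}
  [1] {1,2}
  [2] {1,2}
  [3] {0,1,2}
  [4] {0}
  [5] {1,2}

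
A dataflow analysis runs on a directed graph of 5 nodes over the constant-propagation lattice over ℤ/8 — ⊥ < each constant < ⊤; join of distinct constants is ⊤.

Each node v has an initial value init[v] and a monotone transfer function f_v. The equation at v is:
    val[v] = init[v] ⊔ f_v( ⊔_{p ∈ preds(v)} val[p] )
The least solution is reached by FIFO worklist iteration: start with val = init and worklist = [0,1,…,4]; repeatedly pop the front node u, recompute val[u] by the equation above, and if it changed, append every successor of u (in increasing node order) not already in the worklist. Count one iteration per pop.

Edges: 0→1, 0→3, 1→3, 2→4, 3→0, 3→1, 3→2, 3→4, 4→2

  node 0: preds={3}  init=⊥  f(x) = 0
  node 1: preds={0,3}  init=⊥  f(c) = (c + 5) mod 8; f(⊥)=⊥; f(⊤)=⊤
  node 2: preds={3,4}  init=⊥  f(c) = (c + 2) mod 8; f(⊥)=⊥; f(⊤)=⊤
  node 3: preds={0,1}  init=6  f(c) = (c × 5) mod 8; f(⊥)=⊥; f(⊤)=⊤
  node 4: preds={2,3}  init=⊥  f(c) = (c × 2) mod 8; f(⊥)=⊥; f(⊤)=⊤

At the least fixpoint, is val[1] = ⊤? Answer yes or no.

yes

Worklist (9 pops):
  #1 pop 0: in=6 → 0 (was ⊥); enqueue []
  #2 pop 1: in=⊤ → ⊤ (was ⊥); enqueue []
  #3 pop 2: in=6 → 0 (was ⊥); enqueue []
  #4 pop 3: in=⊤ → ⊤ (was 6); enqueue [0,1,2]
  #5 pop 4: in=⊤ → ⊤ (was ⊥); enqueue []
  #6 pop 0: in=⊤ → 0 (no change)
  #7 pop 1: in=⊤ → ⊤ (no change)
  #8 pop 2: in=⊤ → ⊤ (was 0); enqueue [4]
  #9 pop 4: in=⊤ → ⊤ (no change)

Fixpoint:
  val[0] = 0
  val[1] = ⊤
  val[2] = ⊤
  val[3] = ⊤
  val[4] = ⊤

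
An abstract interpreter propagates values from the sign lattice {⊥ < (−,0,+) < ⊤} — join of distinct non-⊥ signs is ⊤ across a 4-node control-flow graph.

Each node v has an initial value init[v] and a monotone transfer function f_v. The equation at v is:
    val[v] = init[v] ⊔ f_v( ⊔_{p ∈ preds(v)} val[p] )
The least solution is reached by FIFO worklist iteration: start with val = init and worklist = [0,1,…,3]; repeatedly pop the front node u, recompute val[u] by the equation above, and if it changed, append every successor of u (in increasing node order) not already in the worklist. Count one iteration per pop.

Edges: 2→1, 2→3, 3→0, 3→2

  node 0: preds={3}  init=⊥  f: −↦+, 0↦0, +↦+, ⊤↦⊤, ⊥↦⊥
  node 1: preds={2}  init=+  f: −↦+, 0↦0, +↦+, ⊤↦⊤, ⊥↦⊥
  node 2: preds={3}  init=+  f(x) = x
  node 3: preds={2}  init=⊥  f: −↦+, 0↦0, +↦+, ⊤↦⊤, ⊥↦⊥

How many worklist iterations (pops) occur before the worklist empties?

6

Worklist (6 pops):
  #1 pop 0: in=⊥ → ⊥ (no change)
  #2 pop 1: in=+ → + (no change)
  #3 pop 2: in=⊥ → + (no change)
  #4 pop 3: in=+ → + (was ⊥); enqueue [0,2]
  #5 pop 0: in=+ → + (was ⊥); enqueue []
  #6 pop 2: in=+ → + (no change)

Fixpoint:
  val[0] = +
  val[1] = +
  val[2] = +
  val[3] = +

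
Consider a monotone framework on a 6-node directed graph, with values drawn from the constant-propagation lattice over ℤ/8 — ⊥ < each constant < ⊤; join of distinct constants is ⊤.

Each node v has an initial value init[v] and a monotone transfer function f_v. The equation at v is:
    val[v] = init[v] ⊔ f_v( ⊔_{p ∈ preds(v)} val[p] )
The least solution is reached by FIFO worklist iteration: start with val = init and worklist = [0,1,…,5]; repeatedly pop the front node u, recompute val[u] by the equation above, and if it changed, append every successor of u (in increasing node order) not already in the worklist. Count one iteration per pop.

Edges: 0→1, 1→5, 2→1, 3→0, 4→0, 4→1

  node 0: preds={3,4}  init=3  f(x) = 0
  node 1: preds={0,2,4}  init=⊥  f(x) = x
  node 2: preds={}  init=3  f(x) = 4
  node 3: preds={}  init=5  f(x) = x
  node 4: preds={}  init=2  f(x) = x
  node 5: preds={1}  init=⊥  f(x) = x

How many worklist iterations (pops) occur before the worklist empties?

Iteration log — 7 steps:
  step 1. node 0  ⊔preds=⊤  new=⊤  old=3  +wl: 
  step 2. node 1  ⊔preds=⊤  new=⊤  old=⊥  +wl: 
  step 3. node 2  ⊔preds=⊥  new=⊤  old=3  +wl: 1
  step 4. node 3  ⊔preds=⊥  new=5  stable
  step 5. node 4  ⊔preds=⊥  new=2  stable
  step 6. node 5  ⊔preds=⊤  new=⊤  old=⊥  +wl: 
  step 7. node 1  ⊔preds=⊤  new=⊤  stable

Least fixpoint reached:
  node 0: ⊤
  node 1: ⊤
  node 2: ⊤
  node 3: 5
  node 4: 2
  node 5: ⊤

7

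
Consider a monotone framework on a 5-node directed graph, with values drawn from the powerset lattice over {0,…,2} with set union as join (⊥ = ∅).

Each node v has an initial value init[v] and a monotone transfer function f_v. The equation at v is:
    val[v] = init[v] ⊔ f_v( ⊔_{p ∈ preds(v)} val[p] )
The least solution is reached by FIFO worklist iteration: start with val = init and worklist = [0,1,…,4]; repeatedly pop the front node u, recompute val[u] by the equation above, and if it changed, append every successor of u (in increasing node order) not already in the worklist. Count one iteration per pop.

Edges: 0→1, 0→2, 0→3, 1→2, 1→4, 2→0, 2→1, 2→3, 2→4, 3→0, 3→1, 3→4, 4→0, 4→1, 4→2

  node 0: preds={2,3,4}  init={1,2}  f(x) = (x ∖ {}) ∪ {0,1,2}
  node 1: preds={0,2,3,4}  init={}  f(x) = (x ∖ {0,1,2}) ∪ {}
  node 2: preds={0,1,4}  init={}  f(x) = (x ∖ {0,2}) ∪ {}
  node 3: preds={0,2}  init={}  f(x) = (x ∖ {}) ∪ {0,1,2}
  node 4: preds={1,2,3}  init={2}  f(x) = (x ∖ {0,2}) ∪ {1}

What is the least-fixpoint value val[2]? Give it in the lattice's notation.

{1}

Worklist (8 pops):
  #1 pop 0: in={2} → {0,1,2} (was {1,2}); enqueue []
  #2 pop 1: in={0,1,2} → {} (no change)
  #3 pop 2: in={0,1,2} → {1} (was {}); enqueue [0,1]
  #4 pop 3: in={0,1,2} → {0,1,2} (was {}); enqueue []
  #5 pop 4: in={0,1,2} → {1,2} (was {2}); enqueue [2]
  #6 pop 0: in={0,1,2} → {0,1,2} (no change)
  #7 pop 1: in={0,1,2} → {} (no change)
  #8 pop 2: in={0,1,2} → {1} (no change)

Fixpoint:
  val[0] = {0,1,2}
  val[1] = {}
  val[2] = {1}
  val[3] = {0,1,2}
  val[4] = {1,2}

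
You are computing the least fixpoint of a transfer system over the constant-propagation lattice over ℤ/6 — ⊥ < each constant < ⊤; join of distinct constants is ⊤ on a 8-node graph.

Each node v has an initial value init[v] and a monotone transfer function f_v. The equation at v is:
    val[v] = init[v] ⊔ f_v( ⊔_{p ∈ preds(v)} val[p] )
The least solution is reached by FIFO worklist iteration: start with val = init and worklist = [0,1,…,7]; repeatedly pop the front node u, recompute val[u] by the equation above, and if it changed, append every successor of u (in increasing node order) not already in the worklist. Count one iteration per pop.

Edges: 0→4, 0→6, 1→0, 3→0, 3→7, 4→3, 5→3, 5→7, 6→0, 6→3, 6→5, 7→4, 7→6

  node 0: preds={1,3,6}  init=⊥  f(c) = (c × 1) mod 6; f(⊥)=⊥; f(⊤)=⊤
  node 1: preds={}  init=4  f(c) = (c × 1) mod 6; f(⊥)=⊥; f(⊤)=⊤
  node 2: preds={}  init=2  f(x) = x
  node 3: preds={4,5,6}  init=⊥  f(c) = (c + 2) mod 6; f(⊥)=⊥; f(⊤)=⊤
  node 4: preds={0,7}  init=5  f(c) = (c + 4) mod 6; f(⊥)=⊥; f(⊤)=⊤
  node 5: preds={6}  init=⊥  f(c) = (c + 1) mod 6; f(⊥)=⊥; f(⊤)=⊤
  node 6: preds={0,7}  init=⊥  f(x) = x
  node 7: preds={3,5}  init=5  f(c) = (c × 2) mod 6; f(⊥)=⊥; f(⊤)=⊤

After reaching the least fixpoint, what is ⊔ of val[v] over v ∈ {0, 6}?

Worklist (16 pops):
  #1 pop 0: in=4 → 4 (was ⊥); enqueue []
  #2 pop 1: in=⊥ → 4 (no change)
  #3 pop 2: in=⊥ → 2 (no change)
  #4 pop 3: in=5 → 1 (was ⊥); enqueue [0]
  #5 pop 4: in=⊤ → ⊤ (was 5); enqueue [3]
  #6 pop 5: in=⊥ → ⊥ (no change)
  #7 pop 6: in=⊤ → ⊤ (was ⊥); enqueue [5]
  #8 pop 7: in=1 → ⊤ (was 5); enqueue [4,6]
  #9 pop 0: in=⊤ → ⊤ (was 4); enqueue []
  #10 pop 3: in=⊤ → ⊤ (was 1); enqueue [0,7]
  #11 pop 5: in=⊤ → ⊤ (was ⊥); enqueue [3]
  #12 pop 4: in=⊤ → ⊤ (no change)
  #13 pop 6: in=⊤ → ⊤ (no change)
  #14 pop 0: in=⊤ → ⊤ (no change)
  #15 pop 7: in=⊤ → ⊤ (no change)
  #16 pop 3: in=⊤ → ⊤ (no change)

Fixpoint:
  val[0] = ⊤
  val[1] = 4
  val[2] = 2
  val[3] = ⊤
  val[4] = ⊤
  val[5] = ⊤
  val[6] = ⊤
  val[7] = ⊤

⊤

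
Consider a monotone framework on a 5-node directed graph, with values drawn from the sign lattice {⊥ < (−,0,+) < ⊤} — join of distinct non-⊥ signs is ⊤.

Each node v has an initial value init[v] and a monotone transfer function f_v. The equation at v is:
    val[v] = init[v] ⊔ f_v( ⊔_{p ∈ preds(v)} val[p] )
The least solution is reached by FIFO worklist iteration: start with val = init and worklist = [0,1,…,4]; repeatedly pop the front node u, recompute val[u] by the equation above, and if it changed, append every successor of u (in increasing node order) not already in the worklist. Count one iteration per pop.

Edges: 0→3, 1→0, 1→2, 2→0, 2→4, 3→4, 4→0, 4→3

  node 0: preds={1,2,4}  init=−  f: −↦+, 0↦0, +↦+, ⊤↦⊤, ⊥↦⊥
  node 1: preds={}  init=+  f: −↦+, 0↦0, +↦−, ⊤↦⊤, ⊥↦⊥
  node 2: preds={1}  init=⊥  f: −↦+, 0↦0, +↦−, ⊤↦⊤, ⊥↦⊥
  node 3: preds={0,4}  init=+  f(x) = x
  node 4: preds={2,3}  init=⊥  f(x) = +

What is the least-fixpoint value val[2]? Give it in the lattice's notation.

Iteration log — 7 steps:
  step 1. node 0  ⊔preds=+  new=⊤  old=−  +wl: 
  step 2. node 1  ⊔preds=⊥  new=+  stable
  step 3. node 2  ⊔preds=+  new=−  old=⊥  +wl: 0
  step 4. node 3  ⊔preds=⊤  new=⊤  old=+  +wl: 
  step 5. node 4  ⊔preds=⊤  new=+  old=⊥  +wl: 3
  step 6. node 0  ⊔preds=⊤  new=⊤  stable
  step 7. node 3  ⊔preds=⊤  new=⊤  stable

Least fixpoint reached:
  node 0: ⊤
  node 1: +
  node 2: −
  node 3: ⊤
  node 4: +

−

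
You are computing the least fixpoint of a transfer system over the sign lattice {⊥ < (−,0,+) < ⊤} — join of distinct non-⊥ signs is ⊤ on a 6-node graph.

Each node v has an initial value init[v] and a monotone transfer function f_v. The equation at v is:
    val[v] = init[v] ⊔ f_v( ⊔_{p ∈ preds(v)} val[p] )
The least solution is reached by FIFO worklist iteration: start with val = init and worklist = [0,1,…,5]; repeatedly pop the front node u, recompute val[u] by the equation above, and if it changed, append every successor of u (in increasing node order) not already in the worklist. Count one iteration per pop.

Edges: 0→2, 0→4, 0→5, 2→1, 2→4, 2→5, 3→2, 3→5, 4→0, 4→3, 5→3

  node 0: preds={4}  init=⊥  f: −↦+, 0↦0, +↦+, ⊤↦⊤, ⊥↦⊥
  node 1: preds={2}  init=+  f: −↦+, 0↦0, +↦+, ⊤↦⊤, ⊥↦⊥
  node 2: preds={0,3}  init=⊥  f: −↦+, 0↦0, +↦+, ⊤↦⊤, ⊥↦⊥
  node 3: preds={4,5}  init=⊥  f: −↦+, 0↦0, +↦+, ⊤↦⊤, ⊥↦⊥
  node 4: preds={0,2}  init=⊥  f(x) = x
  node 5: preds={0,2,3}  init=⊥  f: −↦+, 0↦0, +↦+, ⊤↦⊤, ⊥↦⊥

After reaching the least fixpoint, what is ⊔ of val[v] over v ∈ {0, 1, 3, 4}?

Iteration log — 6 steps:
  step 1. node 0  ⊔preds=⊥  new=⊥  stable
  step 2. node 1  ⊔preds=⊥  new=+  stable
  step 3. node 2  ⊔preds=⊥  new=⊥  stable
  step 4. node 3  ⊔preds=⊥  new=⊥  stable
  step 5. node 4  ⊔preds=⊥  new=⊥  stable
  step 6. node 5  ⊔preds=⊥  new=⊥  stable

Least fixpoint reached:
  node 0: ⊥
  node 1: +
  node 2: ⊥
  node 3: ⊥
  node 4: ⊥
  node 5: ⊥

+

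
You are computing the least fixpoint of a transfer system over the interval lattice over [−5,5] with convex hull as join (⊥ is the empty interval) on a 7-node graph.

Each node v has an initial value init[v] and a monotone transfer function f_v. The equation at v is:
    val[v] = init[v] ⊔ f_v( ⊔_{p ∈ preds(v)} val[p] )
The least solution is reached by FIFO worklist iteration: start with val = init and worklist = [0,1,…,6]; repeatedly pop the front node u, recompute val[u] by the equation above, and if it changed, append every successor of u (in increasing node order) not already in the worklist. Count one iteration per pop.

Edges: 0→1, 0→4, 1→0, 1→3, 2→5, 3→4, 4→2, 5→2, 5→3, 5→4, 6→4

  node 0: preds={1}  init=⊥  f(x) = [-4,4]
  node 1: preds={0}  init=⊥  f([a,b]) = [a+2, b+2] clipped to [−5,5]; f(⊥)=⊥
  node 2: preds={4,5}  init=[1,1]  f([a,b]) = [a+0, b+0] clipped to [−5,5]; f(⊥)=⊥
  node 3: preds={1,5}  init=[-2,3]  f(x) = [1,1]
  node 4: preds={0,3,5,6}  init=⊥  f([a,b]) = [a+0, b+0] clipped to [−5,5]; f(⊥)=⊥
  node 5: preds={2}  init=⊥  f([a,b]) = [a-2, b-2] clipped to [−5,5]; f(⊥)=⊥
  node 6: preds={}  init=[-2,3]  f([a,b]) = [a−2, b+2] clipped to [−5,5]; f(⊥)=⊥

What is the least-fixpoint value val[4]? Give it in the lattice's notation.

[-5,4]

Iteration log — 17 steps:
  step 1. node 0  ⊔preds=⊥  new=[-4,4]  old=⊥  +wl: 
  step 2. node 1  ⊔preds=[-4,4]  new=[-2,5]  old=⊥  +wl: 0
  step 3. node 2  ⊔preds=⊥  new=[1,1]  stable
  step 4. node 3  ⊔preds=[-2,5]  new=[-2,3]  stable
  step 5. node 4  ⊔preds=[-4,4]  new=[-4,4]  old=⊥  +wl: 2
  step 6. node 5  ⊔preds=[1,1]  new=[-1,-1]  old=⊥  +wl: 3,4
  step 7. node 6  ⊔preds=⊥  new=[-2,3]  stable
  step 8. node 0  ⊔preds=[-2,5]  new=[-4,4]  stable
  step 9. node 2  ⊔preds=[-4,4]  new=[-4,4]  old=[1,1]  +wl: 5
  step 10. node 3  ⊔preds=[-2,5]  new=[-2,3]  stable
  step 11. node 4  ⊔preds=[-4,4]  new=[-4,4]  stable
  step 12. node 5  ⊔preds=[-4,4]  new=[-5,2]  old=[-1,-1]  +wl: 2,3,4
  step 13. node 2  ⊔preds=[-5,4]  new=[-5,4]  old=[-4,4]  +wl: 5
  step 14. node 3  ⊔preds=[-5,5]  new=[-2,3]  stable
  step 15. node 4  ⊔preds=[-5,4]  new=[-5,4]  old=[-4,4]  +wl: 2
  step 16. node 5  ⊔preds=[-5,4]  new=[-5,2]  stable
  step 17. node 2  ⊔preds=[-5,4]  new=[-5,4]  stable

Least fixpoint reached:
  node 0: [-4,4]
  node 1: [-2,5]
  node 2: [-5,4]
  node 3: [-2,3]
  node 4: [-5,4]
  node 5: [-5,2]
  node 6: [-2,3]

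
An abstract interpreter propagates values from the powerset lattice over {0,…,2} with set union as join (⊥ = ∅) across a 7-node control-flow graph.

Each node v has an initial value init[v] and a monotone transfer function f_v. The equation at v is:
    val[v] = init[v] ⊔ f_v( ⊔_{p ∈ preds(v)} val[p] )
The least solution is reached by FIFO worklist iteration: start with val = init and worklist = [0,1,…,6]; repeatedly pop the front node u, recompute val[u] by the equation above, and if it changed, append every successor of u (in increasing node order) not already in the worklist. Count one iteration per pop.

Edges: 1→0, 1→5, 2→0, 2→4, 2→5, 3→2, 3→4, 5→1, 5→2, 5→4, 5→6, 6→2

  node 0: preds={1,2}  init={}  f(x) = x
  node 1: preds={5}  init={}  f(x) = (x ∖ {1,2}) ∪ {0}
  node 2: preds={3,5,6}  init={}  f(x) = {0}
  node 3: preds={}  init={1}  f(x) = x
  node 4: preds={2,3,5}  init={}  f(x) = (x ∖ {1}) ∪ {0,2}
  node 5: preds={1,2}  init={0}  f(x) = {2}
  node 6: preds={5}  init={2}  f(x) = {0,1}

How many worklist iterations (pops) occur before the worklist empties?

11

Worklist (11 pops):
  #1 pop 0: in={} → {} (no change)
  #2 pop 1: in={0} → {0} (was {}); enqueue [0]
  #3 pop 2: in={0,1,2} → {0} (was {}); enqueue []
  #4 pop 3: in={} → {1} (no change)
  #5 pop 4: in={0,1} → {0,2} (was {}); enqueue []
  #6 pop 5: in={0} → {0,2} (was {0}); enqueue [1,2,4]
  #7 pop 6: in={0,2} → {0,1,2} (was {2}); enqueue []
  #8 pop 0: in={0} → {0} (was {}); enqueue []
  #9 pop 1: in={0,2} → {0} (no change)
  #10 pop 2: in={0,1,2} → {0} (no change)
  #11 pop 4: in={0,1,2} → {0,2} (no change)

Fixpoint:
  val[0] = {0}
  val[1] = {0}
  val[2] = {0}
  val[3] = {1}
  val[4] = {0,2}
  val[5] = {0,2}
  val[6] = {0,1,2}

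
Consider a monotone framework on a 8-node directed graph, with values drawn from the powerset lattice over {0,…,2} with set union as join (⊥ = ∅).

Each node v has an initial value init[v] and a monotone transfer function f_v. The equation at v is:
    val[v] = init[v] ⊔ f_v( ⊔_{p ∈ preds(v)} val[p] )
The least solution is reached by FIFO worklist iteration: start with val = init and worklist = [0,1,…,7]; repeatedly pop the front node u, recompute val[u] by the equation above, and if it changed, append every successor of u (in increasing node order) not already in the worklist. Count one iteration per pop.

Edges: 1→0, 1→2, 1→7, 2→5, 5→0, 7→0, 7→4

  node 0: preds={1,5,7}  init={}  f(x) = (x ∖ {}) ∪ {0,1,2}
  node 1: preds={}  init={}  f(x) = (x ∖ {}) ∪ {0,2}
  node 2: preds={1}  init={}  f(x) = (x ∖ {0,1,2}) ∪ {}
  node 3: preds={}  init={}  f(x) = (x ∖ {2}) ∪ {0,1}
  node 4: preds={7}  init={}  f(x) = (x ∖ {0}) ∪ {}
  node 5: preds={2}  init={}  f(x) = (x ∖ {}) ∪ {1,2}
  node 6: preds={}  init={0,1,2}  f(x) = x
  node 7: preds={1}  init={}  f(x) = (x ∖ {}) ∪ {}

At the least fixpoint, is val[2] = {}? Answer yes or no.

yes

Trace (10 dequeues):
  [1] u=0 | in {} | out {0,1,2} | prev {} | push {}
  [2] u=1 | in {} | out {0,2} | prev {} | push {0}
  [3] u=2 | in {0,2} | out {} | ==
  [4] u=3 | in {} | out {0,1} | prev {} | push {}
  [5] u=4 | in {} | out {} | ==
  [6] u=5 | in {} | out {1,2} | prev {} | push {}
  [7] u=6 | in {} | out {0,1,2} | ==
  [8] u=7 | in {0,2} | out {0,2} | prev {} | push {4}
  [9] u=0 | in {0,1,2} | out {0,1,2} | ==
  [10] u=4 | in {0,2} | out {2} | prev {} | push {}

Converged values:
  [0] {0,1,2}
  [1] {0,2}
  [2] {}
  [3] {0,1}
  [4] {2}
  [5] {1,2}
  [6] {0,1,2}
  [7] {0,2}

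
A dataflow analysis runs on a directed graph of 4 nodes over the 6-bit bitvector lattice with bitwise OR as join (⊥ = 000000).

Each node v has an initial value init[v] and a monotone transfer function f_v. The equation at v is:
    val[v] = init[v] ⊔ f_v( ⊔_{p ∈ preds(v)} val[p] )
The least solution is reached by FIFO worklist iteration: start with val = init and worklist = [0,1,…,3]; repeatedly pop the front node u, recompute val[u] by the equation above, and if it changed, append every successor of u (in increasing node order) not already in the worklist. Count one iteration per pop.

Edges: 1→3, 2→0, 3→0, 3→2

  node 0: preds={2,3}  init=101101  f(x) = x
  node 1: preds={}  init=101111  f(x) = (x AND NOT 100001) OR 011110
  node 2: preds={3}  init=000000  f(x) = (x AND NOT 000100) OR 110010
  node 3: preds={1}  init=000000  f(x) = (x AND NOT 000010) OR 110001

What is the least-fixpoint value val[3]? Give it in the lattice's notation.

111101

Iteration log — 7 steps:
  step 1. node 0  ⊔preds=000000  new=101101  stable
  step 2. node 1  ⊔preds=000000  new=111111  old=101111  +wl: 
  step 3. node 2  ⊔preds=000000  new=110010  old=000000  +wl: 0
  step 4. node 3  ⊔preds=111111  new=111101  old=000000  +wl: 2
  step 5. node 0  ⊔preds=111111  new=111111  old=101101  +wl: 
  step 6. node 2  ⊔preds=111101  new=111011  old=110010  +wl: 0
  step 7. node 0  ⊔preds=111111  new=111111  stable

Least fixpoint reached:
  node 0: 111111
  node 1: 111111
  node 2: 111011
  node 3: 111101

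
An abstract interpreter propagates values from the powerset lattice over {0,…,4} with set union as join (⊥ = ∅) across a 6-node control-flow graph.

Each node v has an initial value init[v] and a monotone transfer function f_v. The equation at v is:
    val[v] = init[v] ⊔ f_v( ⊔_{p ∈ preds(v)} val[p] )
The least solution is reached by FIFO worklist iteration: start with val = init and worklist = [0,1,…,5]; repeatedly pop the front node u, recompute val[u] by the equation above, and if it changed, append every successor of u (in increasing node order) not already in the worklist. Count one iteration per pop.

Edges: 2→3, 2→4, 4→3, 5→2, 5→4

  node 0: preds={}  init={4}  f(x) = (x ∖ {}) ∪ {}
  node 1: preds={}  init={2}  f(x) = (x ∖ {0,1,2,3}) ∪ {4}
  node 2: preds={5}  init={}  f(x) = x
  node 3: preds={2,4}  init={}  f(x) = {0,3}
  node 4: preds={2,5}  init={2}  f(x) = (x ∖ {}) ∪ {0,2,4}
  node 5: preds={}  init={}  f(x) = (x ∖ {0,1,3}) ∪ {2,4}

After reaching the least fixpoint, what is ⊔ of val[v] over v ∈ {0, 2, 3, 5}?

Worklist (10 pops):
  #1 pop 0: in={} → {4} (no change)
  #2 pop 1: in={} → {2,4} (was {2}); enqueue []
  #3 pop 2: in={} → {} (no change)
  #4 pop 3: in={2} → {0,3} (was {}); enqueue []
  #5 pop 4: in={} → {0,2,4} (was {2}); enqueue [3]
  #6 pop 5: in={} → {2,4} (was {}); enqueue [2,4]
  #7 pop 3: in={0,2,4} → {0,3} (no change)
  #8 pop 2: in={2,4} → {2,4} (was {}); enqueue [3]
  #9 pop 4: in={2,4} → {0,2,4} (no change)
  #10 pop 3: in={0,2,4} → {0,3} (no change)

Fixpoint:
  val[0] = {4}
  val[1] = {2,4}
  val[2] = {2,4}
  val[3] = {0,3}
  val[4] = {0,2,4}
  val[5] = {2,4}

{0,2,3,4}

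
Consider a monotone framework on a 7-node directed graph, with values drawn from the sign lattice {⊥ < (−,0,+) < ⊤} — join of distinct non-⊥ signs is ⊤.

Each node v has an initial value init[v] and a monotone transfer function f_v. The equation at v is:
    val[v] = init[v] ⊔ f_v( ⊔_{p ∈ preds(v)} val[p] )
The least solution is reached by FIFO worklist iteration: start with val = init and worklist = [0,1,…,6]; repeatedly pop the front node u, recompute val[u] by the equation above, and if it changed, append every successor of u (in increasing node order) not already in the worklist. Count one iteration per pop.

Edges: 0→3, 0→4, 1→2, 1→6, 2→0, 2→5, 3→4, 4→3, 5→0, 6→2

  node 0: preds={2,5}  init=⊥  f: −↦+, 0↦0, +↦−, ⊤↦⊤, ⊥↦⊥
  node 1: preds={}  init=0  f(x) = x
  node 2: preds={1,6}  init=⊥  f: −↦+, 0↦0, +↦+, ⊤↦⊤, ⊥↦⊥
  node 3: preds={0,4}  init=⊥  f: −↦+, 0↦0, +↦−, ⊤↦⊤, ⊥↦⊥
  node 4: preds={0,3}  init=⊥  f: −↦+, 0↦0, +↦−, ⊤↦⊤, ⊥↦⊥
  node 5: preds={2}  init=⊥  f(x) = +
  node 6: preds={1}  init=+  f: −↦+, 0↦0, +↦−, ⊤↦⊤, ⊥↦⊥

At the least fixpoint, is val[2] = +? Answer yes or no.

Iteration log — 12 steps:
  step 1. node 0  ⊔preds=⊥  new=⊥  stable
  step 2. node 1  ⊔preds=⊥  new=0  stable
  step 3. node 2  ⊔preds=⊤  new=⊤  old=⊥  +wl: 0
  step 4. node 3  ⊔preds=⊥  new=⊥  stable
  step 5. node 4  ⊔preds=⊥  new=⊥  stable
  step 6. node 5  ⊔preds=⊤  new=+  old=⊥  +wl: 
  step 7. node 6  ⊔preds=0  new=⊤  old=+  +wl: 2
  step 8. node 0  ⊔preds=⊤  new=⊤  old=⊥  +wl: 3,4
  step 9. node 2  ⊔preds=⊤  new=⊤  stable
  step 10. node 3  ⊔preds=⊤  new=⊤  old=⊥  +wl: 
  step 11. node 4  ⊔preds=⊤  new=⊤  old=⊥  +wl: 3
  step 12. node 3  ⊔preds=⊤  new=⊤  stable

Least fixpoint reached:
  node 0: ⊤
  node 1: 0
  node 2: ⊤
  node 3: ⊤
  node 4: ⊤
  node 5: +
  node 6: ⊤

no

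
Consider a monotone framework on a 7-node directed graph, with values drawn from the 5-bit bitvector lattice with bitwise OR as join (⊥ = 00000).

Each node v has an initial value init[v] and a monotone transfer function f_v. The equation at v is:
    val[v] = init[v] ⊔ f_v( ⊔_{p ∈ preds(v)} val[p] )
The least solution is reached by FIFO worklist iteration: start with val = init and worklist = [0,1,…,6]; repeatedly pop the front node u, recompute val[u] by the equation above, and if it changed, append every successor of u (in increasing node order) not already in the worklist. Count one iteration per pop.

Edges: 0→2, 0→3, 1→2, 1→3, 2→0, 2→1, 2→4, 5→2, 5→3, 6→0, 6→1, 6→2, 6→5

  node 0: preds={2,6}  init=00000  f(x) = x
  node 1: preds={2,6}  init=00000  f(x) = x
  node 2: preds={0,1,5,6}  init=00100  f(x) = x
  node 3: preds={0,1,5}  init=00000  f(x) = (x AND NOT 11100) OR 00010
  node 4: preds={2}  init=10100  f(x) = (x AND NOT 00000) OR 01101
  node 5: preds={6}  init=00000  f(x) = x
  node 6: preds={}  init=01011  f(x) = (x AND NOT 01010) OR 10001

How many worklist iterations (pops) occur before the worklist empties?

Trace (17 dequeues):
  [1] u=0 | in 01111 | out 01111 | prev 00000 | push {}
  [2] u=1 | in 01111 | out 01111 | prev 00000 | push {}
  [3] u=2 | in 01111 | out 01111 | prev 00100 | push {0,1}
  [4] u=3 | in 01111 | out 00011 | prev 00000 | push {}
  [5] u=4 | in 01111 | out 11111 | prev 10100 | push {}
  [6] u=5 | in 01011 | out 01011 | prev 00000 | push {2,3}
  [7] u=6 | in 00000 | out 11011 | prev 01011 | push {5}
  [8] u=0 | in 11111 | out 11111 | prev 01111 | push {}
  [9] u=1 | in 11111 | out 11111 | prev 01111 | push {}
  [10] u=2 | in 11111 | out 11111 | prev 01111 | push {0,1,4}
  [11] u=3 | in 11111 | out 00011 | ==
  [12] u=5 | in 11011 | out 11011 | prev 01011 | push {2,3}
  [13] u=0 | in 11111 | out 11111 | ==
  [14] u=1 | in 11111 | out 11111 | ==
  [15] u=4 | in 11111 | out 11111 | ==
  [16] u=2 | in 11111 | out 11111 | ==
  [17] u=3 | in 11111 | out 00011 | ==

Converged values:
  [0] 11111
  [1] 11111
  [2] 11111
  [3] 00011
  [4] 11111
  [5] 11011
  [6] 11011

17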